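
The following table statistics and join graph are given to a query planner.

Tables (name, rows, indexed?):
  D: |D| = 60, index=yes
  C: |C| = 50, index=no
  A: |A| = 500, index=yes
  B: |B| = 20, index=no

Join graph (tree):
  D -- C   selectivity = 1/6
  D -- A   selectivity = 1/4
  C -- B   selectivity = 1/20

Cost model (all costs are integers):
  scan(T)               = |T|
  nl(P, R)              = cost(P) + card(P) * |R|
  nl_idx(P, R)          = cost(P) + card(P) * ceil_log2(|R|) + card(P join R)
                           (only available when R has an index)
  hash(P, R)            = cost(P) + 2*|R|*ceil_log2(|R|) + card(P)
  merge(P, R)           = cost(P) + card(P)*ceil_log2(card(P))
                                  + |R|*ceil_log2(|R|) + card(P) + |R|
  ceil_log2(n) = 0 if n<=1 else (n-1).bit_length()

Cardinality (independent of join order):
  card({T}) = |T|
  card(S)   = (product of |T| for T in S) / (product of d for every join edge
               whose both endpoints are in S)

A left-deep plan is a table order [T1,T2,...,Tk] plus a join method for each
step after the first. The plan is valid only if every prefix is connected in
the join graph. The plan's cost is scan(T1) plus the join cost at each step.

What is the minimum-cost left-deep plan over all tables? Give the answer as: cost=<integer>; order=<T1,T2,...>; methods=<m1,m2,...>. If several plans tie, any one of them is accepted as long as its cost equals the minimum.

Selinger DP (subsets sized 1..n):
  {D}: scan cost=60, card=60
  {C}: scan cost=50, card=50
  {A}: scan cost=500, card=500
  {B}: scan cost=20, card=20
  {CD}: card=500; try (C,hash)→720, (D,hash)→820, (D,merge)→820, (C,merge)→830, (D,nl_idx)→850, (D,nl)→3050 …(+1); best=720 via (C,hash)
  {AD}: card=7500; try (D,hash)→1720, (A,merge)→5480, (D,merge)→5920, (A,nl_idx)→8100, (A,hash)→9120, (D,nl_idx)→11000 …(+2); best=1720 via (D,hash)
  {BC}: card=50; try (B,hash)→300, (C,merge)→490, (B,merge)→520, (C,hash)→640, (C,nl)→1020, (B,nl)→1050; best=300 via (B,hash)
  {ACD}: card=62500; try (C,hash)→9820, (A,hash)→10220, (A,merge)→10720, (A,nl_idx)→67720, (C,merge)→107070, (A,nl)→250720 …(+1); best=9820 via (C,hash)
  {BCD}: card=500; try (D,hash)→1070, (D,merge)→1070, (D,nl_idx)→1100, (B,hash)→1420, (D,nl)→3300, (B,merge)→5840 …(+1); best=1070 via (D,hash)
  {ABCD}: card=62500; try (A,hash)→10570, (A,merge)→11070, (A,nl_idx)→68070, (B,hash)→72520, (A,nl)→251070, (B,merge)→1072440 …(+1); best=10570 via (A,hash)

cost=10570; order=C,B,D,A; methods=hash,hash,hash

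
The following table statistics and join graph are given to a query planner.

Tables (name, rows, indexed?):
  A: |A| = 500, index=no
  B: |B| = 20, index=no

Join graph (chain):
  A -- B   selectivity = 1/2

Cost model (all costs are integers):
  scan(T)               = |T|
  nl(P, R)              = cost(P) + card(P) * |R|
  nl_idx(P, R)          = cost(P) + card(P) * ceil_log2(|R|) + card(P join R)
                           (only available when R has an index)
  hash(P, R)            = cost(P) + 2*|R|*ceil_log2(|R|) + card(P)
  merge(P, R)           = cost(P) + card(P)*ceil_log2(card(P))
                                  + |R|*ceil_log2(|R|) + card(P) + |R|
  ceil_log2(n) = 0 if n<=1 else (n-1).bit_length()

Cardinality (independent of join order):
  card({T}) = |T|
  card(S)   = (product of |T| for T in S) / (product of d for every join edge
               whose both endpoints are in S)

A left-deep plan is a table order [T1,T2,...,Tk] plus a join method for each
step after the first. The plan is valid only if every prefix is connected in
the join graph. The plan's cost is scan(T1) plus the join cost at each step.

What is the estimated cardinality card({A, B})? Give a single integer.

Tables in S: A(500), B(20)
Edges inside S: A-B(d=2)
numerator = 500 * 20 = 10000
denominator = 2 = 2
card(S) = 10000 / 2 = 5000

5000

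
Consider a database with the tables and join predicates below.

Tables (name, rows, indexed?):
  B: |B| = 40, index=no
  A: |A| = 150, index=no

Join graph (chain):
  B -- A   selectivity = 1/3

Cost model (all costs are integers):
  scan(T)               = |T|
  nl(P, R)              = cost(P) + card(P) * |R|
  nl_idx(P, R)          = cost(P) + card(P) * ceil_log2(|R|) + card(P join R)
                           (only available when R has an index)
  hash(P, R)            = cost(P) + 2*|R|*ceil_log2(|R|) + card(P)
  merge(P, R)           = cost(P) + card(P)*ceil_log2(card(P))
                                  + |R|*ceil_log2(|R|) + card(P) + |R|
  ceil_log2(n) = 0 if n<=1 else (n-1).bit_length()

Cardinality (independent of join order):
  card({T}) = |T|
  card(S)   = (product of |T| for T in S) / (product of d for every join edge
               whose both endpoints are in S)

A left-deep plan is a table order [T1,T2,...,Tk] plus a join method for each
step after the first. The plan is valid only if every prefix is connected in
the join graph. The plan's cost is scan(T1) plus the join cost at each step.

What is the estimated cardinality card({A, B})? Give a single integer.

Tables in S: A(150), B(40)
Edges inside S: B-A(d=3)
numerator = 150 * 40 = 6000
denominator = 3 = 3
card(S) = 6000 / 3 = 2000

2000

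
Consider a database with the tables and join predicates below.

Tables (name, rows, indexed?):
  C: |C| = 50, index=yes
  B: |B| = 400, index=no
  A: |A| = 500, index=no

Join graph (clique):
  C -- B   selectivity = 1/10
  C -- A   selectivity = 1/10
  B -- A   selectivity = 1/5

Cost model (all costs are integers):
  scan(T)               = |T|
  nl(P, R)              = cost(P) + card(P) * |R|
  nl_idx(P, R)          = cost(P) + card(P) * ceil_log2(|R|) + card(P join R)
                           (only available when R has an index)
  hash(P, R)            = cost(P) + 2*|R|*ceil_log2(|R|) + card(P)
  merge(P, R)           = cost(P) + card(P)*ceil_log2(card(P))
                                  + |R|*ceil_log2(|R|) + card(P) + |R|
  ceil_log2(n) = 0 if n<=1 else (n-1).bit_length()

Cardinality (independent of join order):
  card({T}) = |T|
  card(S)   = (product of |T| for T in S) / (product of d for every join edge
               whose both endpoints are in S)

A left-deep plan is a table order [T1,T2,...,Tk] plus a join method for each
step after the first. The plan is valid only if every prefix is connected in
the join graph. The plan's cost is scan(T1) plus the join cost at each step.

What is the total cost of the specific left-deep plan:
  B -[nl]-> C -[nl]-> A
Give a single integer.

step 1: scan B: cost=400, card=400
step 2: join C via nl
    card(P join C) = 400*50/(10) = 2000
    cost = 400 + 400*50 = 20400
step 3: join A via nl
    card(P join A) = 2000*500/(10*5) = 20000
    cost = 20400 + 2000*500 = 1020400

1020400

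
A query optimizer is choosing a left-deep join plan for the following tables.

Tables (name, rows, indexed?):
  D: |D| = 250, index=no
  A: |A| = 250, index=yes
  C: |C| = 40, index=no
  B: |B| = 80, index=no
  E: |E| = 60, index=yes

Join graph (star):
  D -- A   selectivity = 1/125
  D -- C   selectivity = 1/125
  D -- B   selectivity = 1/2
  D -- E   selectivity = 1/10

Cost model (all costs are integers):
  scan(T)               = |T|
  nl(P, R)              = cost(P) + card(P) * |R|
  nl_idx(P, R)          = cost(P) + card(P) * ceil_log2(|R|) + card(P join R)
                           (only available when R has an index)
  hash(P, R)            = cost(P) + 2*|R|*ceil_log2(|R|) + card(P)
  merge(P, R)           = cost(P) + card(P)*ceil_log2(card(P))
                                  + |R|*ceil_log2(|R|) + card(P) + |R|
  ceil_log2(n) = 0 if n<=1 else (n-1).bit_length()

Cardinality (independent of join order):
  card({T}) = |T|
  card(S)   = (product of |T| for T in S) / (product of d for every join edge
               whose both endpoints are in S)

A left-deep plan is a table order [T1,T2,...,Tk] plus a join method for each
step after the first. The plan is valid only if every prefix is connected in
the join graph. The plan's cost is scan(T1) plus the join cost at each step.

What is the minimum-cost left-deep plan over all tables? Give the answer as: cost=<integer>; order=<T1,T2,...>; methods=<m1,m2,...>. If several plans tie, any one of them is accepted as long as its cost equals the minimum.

Selinger DP (subsets sized 1..n):
  {D}: scan cost=250, card=250
  {A}: scan cost=250, card=250
  {C}: scan cost=40, card=40
  {B}: scan cost=80, card=80
  {E}: scan cost=60, card=60
  {AD}: card=500; try (A,nl_idx)→2750, (D,hash)→4500, (A,hash)→4500, (D,merge)→4750, (A,merge)→4750, (D,nl)→62750 …(+1); best=2750 via (A,nl_idx)
  {CD}: card=80; try (C,hash)→980, (D,merge)→2570, (C,merge)→2780, (D,hash)→4080, (D,nl)→10040, (C,nl)→10250; best=980 via (C,hash)
  {BD}: card=10000; try (B,hash)→1620, (D,merge)→2970, (B,merge)→3140, (D,hash)→4160, (D,nl)→20080, (B,nl)→20250; best=1620 via (B,hash)
  {DE}: card=1500; try (E,hash)→1220, (D,merge)→2730, (E,merge)→2920, (E,nl_idx)→3250, (D,hash)→4120, (D,nl)→15060 …(+1); best=1220 via (E,hash)
  {ACD}: card=160; try (A,nl_idx)→1780, (C,hash)→3730, (A,merge)→3870, (A,hash)→5060, (C,merge)→8030, (A,nl)→20980 …(+1); best=1780 via (A,nl_idx)
  {ABD}: card=20000; try (B,hash)→4370, (B,merge)→8390, (A,hash)→15620, (B,nl)→42750, (A,nl_idx)→101620, (A,merge)→153870 …(+1); best=4370 via (B,hash)
  {ADE}: card=3000; try (E,hash)→3970, (A,hash)→6720, (E,merge)→8170, (E,nl_idx)→8750, (A,nl_idx)→16220, (A,merge)→21470 …(+2); best=3970 via (E,hash)
  {BCD}: card=3200; try (B,hash)→2180, (B,merge)→2260, (B,nl)→7380, (C,hash)→12100, (C,merge)→151900, (C,nl)→401620; best=2180 via (B,hash)
  {CDE}: card=480; try (E,hash)→1780, (E,nl_idx)→1940, (E,merge)→2040, (C,hash)→3200, (E,nl)→5780, (C,merge)→19500 …(+1); best=1780 via (E,hash)
  {BDE}: card=60000; try (B,hash)→3840, (E,hash)→12340, (B,merge)→19860, (B,nl)→121220, (E,nl_idx)→121620, (E,merge)→152040 …(+1); best=3840 via (B,hash)
  {ABCD}: card=6400; try (B,hash)→3060, (B,merge)→3860, (A,hash)→9380, (B,nl)→14580, (C,hash)→24850, (A,nl_idx)→34180 …(+4); best=3060 via (B,hash)
  {ACDE}: card=960; try (E,hash)→2660, (E,merge)→3640, (E,nl_idx)→3700, (A,hash)→6260, (A,nl_idx)→6580, (C,hash)→7450 …(+5); best=2660 via (E,hash)
  {ABDE}: card=120000; try (B,hash)→8090, (E,hash)→25090, (B,merge)→43610, (A,hash)→67840, (B,nl)→243970, (E,nl_idx)→244370 …(+5); best=8090 via (B,hash)
  {BCDE}: card=19200; try (B,hash)→3380, (E,hash)→6100, (B,merge)→7220, (B,nl)→40180, (E,nl_idx)→40580, (E,merge)→44200 …(+4); best=3380 via (B,hash)
  {ABCDE}: card=38400; try (B,hash)→4740, (E,hash)→10180, (B,merge)→13860, (A,hash)→26580, (B,nl)→79460, (E,nl_idx)→79860 …(+8); best=4740 via (B,hash)

cost=4740; order=D,C,A,E,B; methods=hash,nl_idx,hash,hash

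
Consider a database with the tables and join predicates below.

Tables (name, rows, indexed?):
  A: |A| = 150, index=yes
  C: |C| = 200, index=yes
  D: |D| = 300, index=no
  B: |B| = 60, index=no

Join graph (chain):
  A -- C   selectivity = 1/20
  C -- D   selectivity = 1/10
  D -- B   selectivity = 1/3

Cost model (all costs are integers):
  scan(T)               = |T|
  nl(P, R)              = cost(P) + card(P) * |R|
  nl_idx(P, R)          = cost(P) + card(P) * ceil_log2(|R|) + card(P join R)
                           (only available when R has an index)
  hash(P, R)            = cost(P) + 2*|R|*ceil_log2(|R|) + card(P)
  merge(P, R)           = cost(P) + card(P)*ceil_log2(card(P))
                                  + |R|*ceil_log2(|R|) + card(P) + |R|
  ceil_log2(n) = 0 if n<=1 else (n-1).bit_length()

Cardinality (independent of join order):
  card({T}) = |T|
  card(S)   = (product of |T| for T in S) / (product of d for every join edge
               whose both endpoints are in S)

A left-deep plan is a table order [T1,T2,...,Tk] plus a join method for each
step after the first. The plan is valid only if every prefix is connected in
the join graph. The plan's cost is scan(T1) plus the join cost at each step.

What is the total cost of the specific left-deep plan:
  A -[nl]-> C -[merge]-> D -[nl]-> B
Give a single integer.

step 1: scan A: cost=150, card=150
step 2: join C via nl
    card(P join C) = 150*200/(20) = 1500
    cost = 150 + 150*200 = 30150
step 3: join D via merge
    card(P join D) = 1500*300/(10) = 45000
    cost = 30150 + 1500*11 + 300*9 + 1500 + 300 = 51150
step 4: join B via nl
    card(P join B) = 45000*60/(3) = 900000
    cost = 51150 + 45000*60 = 2751150

2751150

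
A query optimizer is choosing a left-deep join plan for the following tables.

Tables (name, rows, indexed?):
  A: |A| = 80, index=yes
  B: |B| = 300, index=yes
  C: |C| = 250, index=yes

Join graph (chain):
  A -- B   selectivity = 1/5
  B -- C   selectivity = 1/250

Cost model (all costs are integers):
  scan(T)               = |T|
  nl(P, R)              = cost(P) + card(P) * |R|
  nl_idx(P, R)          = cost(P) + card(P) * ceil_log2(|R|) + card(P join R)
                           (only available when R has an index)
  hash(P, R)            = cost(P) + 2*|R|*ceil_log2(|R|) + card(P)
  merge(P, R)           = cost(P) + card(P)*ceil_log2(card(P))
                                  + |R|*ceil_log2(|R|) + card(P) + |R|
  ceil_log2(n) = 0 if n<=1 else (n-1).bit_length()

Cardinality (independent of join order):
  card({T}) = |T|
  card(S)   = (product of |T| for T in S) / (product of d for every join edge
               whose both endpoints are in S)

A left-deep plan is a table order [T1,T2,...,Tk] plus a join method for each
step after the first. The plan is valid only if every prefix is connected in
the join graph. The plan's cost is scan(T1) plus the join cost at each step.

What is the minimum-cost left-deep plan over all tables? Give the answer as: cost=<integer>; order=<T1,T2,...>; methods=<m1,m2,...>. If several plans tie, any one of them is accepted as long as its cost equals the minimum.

cost=4220; order=C,B,A; methods=nl_idx,hash

Selinger DP (subsets sized 1..n):
  {A}: scan cost=80, card=80
  {B}: scan cost=300, card=300
  {C}: scan cost=250, card=250
  {AB}: card=4800; try (A,hash)→1720, (B,merge)→3720, (A,merge)→3940, (B,hash)→5560, (B,nl_idx)→5600, (A,nl_idx)→7200 …(+2); best=1720 via (A,hash)
  {BC}: card=300; try (B,nl_idx)→2800, (C,nl_idx)→3000, (C,hash)→4600, (B,merge)→5500, (C,merge)→5550, (B,hash)→5900 …(+2); best=2800 via (B,nl_idx)
  {ABC}: card=4800; try (A,hash)→4220, (A,merge)→6440, (A,nl_idx)→9700, (C,hash)→10520, (A,nl)→26800, (C,nl_idx)→44920 …(+2); best=4220 via (A,hash)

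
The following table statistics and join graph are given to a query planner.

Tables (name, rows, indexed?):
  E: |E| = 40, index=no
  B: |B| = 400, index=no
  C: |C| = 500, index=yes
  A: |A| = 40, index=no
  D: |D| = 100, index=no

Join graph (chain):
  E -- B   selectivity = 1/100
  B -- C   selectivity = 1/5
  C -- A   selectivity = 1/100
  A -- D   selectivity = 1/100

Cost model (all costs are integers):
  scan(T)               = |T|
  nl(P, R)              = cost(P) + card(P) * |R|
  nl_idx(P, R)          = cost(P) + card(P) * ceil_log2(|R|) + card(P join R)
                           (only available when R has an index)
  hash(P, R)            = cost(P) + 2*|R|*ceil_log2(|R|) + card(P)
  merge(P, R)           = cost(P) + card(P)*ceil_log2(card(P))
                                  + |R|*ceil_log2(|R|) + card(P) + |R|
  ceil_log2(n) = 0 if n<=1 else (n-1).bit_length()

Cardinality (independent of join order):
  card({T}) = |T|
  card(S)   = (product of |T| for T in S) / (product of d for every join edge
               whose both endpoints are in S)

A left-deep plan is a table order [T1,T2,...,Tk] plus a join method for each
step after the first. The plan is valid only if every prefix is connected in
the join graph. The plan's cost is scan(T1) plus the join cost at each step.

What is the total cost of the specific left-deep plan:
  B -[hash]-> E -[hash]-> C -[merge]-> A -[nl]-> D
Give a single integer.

step 1: scan B: cost=400, card=400
step 2: join E via hash
    card(P join E) = 400*40/(100) = 160
    cost = 400 + 2*40*6 + 400 = 1280
step 3: join C via hash
    card(P join C) = 160*500/(5) = 16000
    cost = 1280 + 2*500*9 + 160 = 10440
step 4: join A via merge
    card(P join A) = 16000*40/(100) = 6400
    cost = 10440 + 16000*14 + 40*6 + 16000 + 40 = 250720
step 5: join D via nl
    card(P join D) = 6400*100/(100) = 6400
    cost = 250720 + 6400*100 = 890720

890720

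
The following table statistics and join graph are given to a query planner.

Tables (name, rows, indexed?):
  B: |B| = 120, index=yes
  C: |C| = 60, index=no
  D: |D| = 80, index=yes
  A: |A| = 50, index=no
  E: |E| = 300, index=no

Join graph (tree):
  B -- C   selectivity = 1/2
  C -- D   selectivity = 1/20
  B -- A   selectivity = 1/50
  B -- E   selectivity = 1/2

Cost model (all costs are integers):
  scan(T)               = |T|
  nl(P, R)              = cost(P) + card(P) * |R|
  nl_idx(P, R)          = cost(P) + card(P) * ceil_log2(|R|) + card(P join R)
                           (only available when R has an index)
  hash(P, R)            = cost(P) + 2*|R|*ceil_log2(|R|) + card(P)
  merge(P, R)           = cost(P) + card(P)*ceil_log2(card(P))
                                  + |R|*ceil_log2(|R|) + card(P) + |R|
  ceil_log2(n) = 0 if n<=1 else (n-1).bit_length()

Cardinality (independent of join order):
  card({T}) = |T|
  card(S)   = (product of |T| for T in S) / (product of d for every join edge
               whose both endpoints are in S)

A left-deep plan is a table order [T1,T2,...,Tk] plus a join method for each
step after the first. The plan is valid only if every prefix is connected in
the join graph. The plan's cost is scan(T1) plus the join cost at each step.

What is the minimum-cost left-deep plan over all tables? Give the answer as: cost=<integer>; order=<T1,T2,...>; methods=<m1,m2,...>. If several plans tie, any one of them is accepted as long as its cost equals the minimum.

cost=25880; order=A,B,C,D,E; methods=nl_idx,hash,hash,hash

Selinger DP (subsets sized 1..n):
  {B}: scan cost=120, card=120
  {C}: scan cost=60, card=60
  {D}: scan cost=80, card=80
  {A}: scan cost=50, card=50
  {E}: scan cost=300, card=300
  {BC}: card=3600; try (C,hash)→960, (B,merge)→1440, (C,merge)→1500, (B,hash)→1800, (B,nl_idx)→4080, (B,nl)→7260 …(+1); best=960 via (C,hash)
  {AB}: card=120; try (B,nl_idx)→520, (A,hash)→840, (B,merge)→1360, (A,merge)→1430, (B,hash)→1780, (B,nl)→6050 …(+1); best=520 via (B,nl_idx)
  {BE}: card=18000; try (B,hash)→2280, (E,merge)→4080, (B,merge)→4260, (E,hash)→5640, (B,nl_idx)→20400, (E,nl)→36120 …(+1); best=2280 via (B,hash)
  {CD}: card=240; try (D,nl_idx)→720, (C,hash)→880, (D,merge)→1120, (C,merge)→1140, (D,hash)→1240, (D,nl)→4860 …(+1); best=720 via (D,nl_idx)
  {BCD}: card=14400; try (B,hash)→2640, (B,merge)→3840, (D,hash)→5680, (B,nl_idx)→16800, (B,nl)→29520, (D,nl_idx)→40560 …(+2); best=2640 via (B,hash)
  {ABC}: card=3600; try (C,hash)→1360, (C,merge)→1900, (A,hash)→5160, (C,nl)→7720, (A,merge)→48110, (A,nl)→180960; best=1360 via (C,hash)
  {BCE}: card=540000; try (E,hash)→9960, (C,hash)→21000, (E,merge)→50760, (C,merge)→290700, (E,nl)→1080960, (C,nl)→1082280; best=9960 via (E,hash)
  {ABE}: card=18000; try (E,merge)→4480, (E,hash)→6040, (A,hash)→20880, (E,nl)→36520, (A,merge)→290630, (A,nl)→902280; best=4480 via (E,merge)
  {ABCD}: card=14400; try (D,hash)→6080, (A,hash)→17640, (D,nl_idx)→40960, (D,merge)→48800, (A,merge)→218990, (D,nl)→289360 …(+1); best=6080 via (D,hash)
  {BCDE}: card=2160000; try (E,hash)→22440, (E,merge)→221640, (D,hash)→551080, (E,nl)→4322640, (D,nl_idx)→5949960, (D,merge)→11350600 …(+1); best=22440 via (E,hash)
  {ABCE}: card=540000; try (E,hash)→10360, (C,hash)→23200, (E,merge)→51160, (C,merge)→292900, (A,hash)→550560, (E,nl)→1081360 …(+3); best=10360 via (E,hash)
  {ABCDE}: card=2160000; try (E,hash)→25880, (E,merge)→225080, (D,hash)→551480, (A,hash)→2183040, (E,nl)→4326080, (D,nl_idx)→5950360 …(+4); best=25880 via (E,hash)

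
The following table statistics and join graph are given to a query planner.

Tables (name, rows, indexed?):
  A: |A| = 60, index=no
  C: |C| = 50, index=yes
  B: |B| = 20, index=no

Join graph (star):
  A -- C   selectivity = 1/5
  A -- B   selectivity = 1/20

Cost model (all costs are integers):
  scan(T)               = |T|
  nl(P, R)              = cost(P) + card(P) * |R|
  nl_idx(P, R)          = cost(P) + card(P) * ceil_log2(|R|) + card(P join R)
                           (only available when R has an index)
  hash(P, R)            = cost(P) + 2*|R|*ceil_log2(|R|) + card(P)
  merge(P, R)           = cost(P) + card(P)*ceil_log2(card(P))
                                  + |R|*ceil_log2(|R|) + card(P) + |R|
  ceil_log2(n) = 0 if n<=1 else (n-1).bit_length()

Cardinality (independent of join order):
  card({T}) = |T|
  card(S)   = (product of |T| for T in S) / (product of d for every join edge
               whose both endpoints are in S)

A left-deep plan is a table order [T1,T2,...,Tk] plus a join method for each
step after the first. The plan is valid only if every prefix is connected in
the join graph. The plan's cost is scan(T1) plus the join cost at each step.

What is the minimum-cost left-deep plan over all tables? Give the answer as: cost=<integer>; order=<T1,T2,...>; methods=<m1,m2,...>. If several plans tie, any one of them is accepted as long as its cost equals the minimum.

cost=980; order=A,B,C; methods=hash,hash

Selinger DP (subsets sized 1..n):
  {A}: scan cost=60, card=60
  {C}: scan cost=50, card=50
  {B}: scan cost=20, card=20
  {AC}: card=600; try (C,hash)→720, (A,hash)→820, (A,merge)→820, (C,merge)→830, (C,nl_idx)→1020, (A,nl)→3050 …(+1); best=720 via (C,hash)
  {AB}: card=60; try (B,hash)→320, (A,merge)→560, (B,merge)→600, (A,hash)→760, (A,nl)→1220, (B,nl)→1260; best=320 via (B,hash)
  {ABC}: card=600; try (C,hash)→980, (C,merge)→1090, (C,nl_idx)→1280, (B,hash)→1520, (C,nl)→3320, (B,merge)→7440 …(+1); best=980 via (C,hash)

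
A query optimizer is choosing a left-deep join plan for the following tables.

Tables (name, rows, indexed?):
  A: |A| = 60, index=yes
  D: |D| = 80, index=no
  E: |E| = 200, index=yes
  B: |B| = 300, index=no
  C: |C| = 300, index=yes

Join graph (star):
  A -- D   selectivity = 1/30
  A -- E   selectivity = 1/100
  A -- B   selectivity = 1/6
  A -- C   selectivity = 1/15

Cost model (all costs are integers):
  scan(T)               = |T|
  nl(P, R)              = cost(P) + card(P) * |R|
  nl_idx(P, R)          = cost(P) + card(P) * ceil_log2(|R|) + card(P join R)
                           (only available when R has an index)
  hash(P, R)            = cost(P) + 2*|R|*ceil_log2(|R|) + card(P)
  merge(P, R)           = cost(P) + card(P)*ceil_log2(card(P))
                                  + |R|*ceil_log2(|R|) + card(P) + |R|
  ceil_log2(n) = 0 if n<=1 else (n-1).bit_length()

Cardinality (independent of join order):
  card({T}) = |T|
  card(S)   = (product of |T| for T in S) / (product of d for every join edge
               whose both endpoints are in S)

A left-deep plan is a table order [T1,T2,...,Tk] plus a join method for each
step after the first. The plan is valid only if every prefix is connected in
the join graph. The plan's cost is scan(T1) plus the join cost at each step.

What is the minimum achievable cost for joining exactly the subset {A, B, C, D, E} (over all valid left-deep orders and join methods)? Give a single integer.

19420

Selinger DP over subsets of {A,B,C,D,E}:
  {A}: scan cost=60, card=60
  {D}: scan cost=80, card=80
  {E}: scan cost=200, card=200
  {B}: scan cost=300, card=300
  {C}: scan cost=300, card=300
  {AD}: card=160; try (A,nl_idx)→720, (A,hash)→880, (D,merge)→1120, (A,merge)→1140, (D,hash)→1240, (D,nl)→4860 …(+1); best=720 via (A,nl_idx)
  {AE}: card=120; try (E,nl_idx)→660, (A,hash)→1120, (A,nl_idx)→1520, (E,merge)→2280, (A,merge)→2420, (E,hash)→3320 …(+2); best=660 via (E,nl_idx)
  {AB}: card=3000; try (A,hash)→1320, (B,merge)→3480, (A,merge)→3720, (A,nl_idx)→5100, (B,hash)→5520, (B,nl)→18060 …(+1); best=1320 via (A,hash)
  {AC}: card=1200; try (A,hash)→1320, (C,nl_idx)→1800, (A,nl_idx)→3300, (C,merge)→3480, (A,merge)→3720, (C,hash)→5520 …(+2); best=1320 via (A,hash)
  {ADE}: card=320; try (D,hash)→1900, (D,merge)→2260, (E,nl_idx)→2320, (E,merge)→3960, (E,hash)→4080, (D,nl)→10260 …(+1); best=1900 via (D,hash)
  {ABD}: card=8000; try (B,merge)→5160, (D,hash)→5440, (B,hash)→6280, (D,merge)→40960, (B,nl)→48720, (D,nl)→241320; best=5160 via (B,merge)
  {ACD}: card=3200; try (D,hash)→3640, (C,merge)→5160, (C,nl_idx)→5360, (C,hash)→6280, (D,merge)→16360, (C,nl)→48720 …(+1); best=3640 via (D,hash)
  {ABE}: card=6000; try (B,merge)→4620, (B,hash)→6180, (E,hash)→7520, (E,nl_idx)→31320, (B,nl)→36660, (E,merge)→42120 …(+1); best=4620 via (B,merge)
  {ACE}: card=2400; try (C,nl_idx)→4140, (C,merge)→4620, (E,hash)→5720, (C,hash)→6180, (E,nl_idx)→13320, (E,merge)→17520 …(+2); best=4140 via (C,nl_idx)
  {ABC}: card=60000; try (B,hash)→7920, (C,hash)→9720, (B,merge)→18720, (C,merge)→43320, (C,nl_idx)→88320, (B,nl)→361320 …(+1); best=7920 via (B,hash)
  {ABDE}: card=16000; try (B,hash)→7620, (B,merge)→8100, (D,hash)→11740, (E,hash)→16360, (E,nl_idx)→85160, (D,merge)→89260 …(+4); best=7620 via (B,hash)
  {ACDE}: card=6400; try (C,hash)→7620, (D,hash)→7660, (C,merge)→8100, (E,hash)→10040, (C,nl_idx)→11180, (E,nl_idx)→35640 …(+5); best=7620 via (C,hash)
  {ABCD}: card=160000; try (B,hash)→12240, (C,hash)→18560, (B,merge)→48240, (D,hash)→69040, (C,merge)→120160, (C,nl_idx)→237160 …(+4); best=12240 via (B,hash)
  {ABCE}: card=120000; try (B,hash)→11940, (C,hash)→16020, (B,merge)→38340, (E,hash)→71120, (C,merge)→91620, (C,nl_idx)→178620 …(+5); best=11940 via (B,hash)
  {ABCDE}: card=320000; try (B,hash)→19420, (C,hash)→29020, (B,merge)→100220, (D,hash)→133060, (E,hash)→175440, (C,merge)→250620 …(+8); best=19420 via (B,hash)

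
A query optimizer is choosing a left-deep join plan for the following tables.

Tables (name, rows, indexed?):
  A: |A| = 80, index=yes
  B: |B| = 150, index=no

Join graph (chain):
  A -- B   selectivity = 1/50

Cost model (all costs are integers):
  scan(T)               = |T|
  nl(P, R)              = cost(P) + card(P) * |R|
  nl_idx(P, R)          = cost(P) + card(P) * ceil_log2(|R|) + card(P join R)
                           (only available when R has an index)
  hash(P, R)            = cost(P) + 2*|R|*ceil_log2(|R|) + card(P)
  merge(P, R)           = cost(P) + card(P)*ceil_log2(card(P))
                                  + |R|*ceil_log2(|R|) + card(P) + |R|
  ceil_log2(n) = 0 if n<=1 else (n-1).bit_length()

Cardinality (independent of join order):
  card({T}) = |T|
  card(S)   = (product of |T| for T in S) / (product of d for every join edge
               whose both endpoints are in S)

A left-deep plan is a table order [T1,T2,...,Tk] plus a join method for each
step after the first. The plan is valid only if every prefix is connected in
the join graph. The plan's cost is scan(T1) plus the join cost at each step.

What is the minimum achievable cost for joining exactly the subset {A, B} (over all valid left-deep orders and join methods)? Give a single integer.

Selinger DP over subsets of {A,B}:
  {A}: scan cost=80, card=80
  {B}: scan cost=150, card=150
  {AB}: card=240; try (A,hash)→1420, (A,nl_idx)→1440, (B,merge)→2070, (A,merge)→2140, (B,hash)→2560, (B,nl)→12080 …(+1); best=1420 via (A,hash)

1420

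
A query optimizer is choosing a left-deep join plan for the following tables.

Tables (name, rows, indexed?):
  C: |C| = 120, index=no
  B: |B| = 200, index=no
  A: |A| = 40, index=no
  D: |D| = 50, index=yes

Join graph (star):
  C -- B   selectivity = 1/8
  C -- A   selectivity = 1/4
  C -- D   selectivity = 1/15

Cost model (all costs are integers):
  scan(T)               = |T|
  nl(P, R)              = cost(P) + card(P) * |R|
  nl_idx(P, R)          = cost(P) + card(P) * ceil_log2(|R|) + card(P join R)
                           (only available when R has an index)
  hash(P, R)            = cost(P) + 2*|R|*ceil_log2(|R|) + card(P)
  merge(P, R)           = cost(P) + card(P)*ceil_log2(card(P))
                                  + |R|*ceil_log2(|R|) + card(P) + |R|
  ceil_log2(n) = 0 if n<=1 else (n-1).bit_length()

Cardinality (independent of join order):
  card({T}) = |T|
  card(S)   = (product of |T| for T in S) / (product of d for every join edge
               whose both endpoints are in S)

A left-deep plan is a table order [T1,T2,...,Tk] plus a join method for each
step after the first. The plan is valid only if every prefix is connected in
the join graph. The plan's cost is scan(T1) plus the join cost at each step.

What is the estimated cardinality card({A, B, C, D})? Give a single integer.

100000

Tables in S: A(40), B(200), C(120), D(50)
Edges inside S: C-B(d=8), C-A(d=4), C-D(d=15)
numerator = 40 * 200 * 120 * 50 = 48000000
denominator = 8 * 4 * 15 = 480
card(S) = 48000000 / 480 = 100000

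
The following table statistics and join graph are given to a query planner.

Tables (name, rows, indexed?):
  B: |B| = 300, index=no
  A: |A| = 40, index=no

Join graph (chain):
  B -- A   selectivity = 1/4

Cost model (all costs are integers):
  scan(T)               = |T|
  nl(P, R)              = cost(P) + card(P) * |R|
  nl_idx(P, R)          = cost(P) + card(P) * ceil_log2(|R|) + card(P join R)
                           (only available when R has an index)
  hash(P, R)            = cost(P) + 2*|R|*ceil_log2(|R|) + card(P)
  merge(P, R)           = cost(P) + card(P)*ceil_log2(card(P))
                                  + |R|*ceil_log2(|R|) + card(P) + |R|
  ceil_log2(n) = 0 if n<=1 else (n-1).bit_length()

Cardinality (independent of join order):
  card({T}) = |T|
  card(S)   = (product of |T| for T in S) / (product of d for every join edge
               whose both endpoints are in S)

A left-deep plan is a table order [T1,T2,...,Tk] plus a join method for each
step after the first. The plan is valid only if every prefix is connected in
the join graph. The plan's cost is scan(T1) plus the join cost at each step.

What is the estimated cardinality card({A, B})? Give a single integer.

Tables in S: A(40), B(300)
Edges inside S: B-A(d=4)
numerator = 40 * 300 = 12000
denominator = 4 = 4
card(S) = 12000 / 4 = 3000

3000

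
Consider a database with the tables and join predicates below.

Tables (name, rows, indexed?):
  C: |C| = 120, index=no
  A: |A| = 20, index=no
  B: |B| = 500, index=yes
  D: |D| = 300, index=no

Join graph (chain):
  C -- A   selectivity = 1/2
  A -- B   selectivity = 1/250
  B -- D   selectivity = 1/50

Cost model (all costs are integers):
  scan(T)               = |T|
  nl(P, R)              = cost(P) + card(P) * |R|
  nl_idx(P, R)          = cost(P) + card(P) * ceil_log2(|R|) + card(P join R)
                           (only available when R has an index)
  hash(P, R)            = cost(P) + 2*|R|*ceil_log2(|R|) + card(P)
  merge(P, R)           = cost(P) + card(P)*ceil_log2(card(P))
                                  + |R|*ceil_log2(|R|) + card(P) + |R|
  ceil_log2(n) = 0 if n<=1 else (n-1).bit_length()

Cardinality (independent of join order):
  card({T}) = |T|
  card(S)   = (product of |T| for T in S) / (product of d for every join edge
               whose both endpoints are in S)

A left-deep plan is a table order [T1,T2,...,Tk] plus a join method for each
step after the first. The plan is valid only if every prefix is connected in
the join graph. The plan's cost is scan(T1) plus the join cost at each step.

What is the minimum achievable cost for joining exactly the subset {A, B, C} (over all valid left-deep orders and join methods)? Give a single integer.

1480

Selinger DP over subsets of {A,B,C}:
  {C}: scan cost=120, card=120
  {A}: scan cost=20, card=20
  {B}: scan cost=500, card=500
  {AC}: card=1200; try (A,hash)→440, (C,merge)→1100, (A,merge)→1200, (C,hash)→1720, (C,nl)→2420, (A,nl)→2520; best=440 via (A,hash)
  {AB}: card=40; try (B,nl_idx)→240, (A,hash)→1200, (B,merge)→5140, (A,merge)→5620, (B,hash)→9040, (B,nl)→10020 …(+1); best=240 via (B,nl_idx)
  {ABC}: card=2400; try (C,merge)→1480, (C,hash)→1960, (C,nl)→5040, (B,hash)→10640, (B,nl_idx)→13640, (B,merge)→19840 …(+1); best=1480 via (C,merge)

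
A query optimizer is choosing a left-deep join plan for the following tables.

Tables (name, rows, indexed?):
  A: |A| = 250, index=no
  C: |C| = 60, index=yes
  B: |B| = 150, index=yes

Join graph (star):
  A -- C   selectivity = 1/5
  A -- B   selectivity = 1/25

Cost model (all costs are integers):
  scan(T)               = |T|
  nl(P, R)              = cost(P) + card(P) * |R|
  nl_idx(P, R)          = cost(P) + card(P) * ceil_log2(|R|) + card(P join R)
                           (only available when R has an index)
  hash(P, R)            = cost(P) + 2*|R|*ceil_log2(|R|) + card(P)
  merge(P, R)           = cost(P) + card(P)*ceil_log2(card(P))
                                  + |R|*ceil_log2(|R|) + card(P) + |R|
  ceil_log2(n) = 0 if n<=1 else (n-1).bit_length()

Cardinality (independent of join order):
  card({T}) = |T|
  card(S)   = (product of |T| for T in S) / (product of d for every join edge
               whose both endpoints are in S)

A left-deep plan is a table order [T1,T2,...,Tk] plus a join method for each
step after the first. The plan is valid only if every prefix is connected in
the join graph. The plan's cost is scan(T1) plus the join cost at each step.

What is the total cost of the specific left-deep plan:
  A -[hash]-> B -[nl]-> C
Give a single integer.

92900

step 1: scan A: cost=250, card=250
step 2: join B via hash
    card(P join B) = 250*150/(25) = 1500
    cost = 250 + 2*150*8 + 250 = 2900
step 3: join C via nl
    card(P join C) = 1500*60/(5) = 18000
    cost = 2900 + 1500*60 = 92900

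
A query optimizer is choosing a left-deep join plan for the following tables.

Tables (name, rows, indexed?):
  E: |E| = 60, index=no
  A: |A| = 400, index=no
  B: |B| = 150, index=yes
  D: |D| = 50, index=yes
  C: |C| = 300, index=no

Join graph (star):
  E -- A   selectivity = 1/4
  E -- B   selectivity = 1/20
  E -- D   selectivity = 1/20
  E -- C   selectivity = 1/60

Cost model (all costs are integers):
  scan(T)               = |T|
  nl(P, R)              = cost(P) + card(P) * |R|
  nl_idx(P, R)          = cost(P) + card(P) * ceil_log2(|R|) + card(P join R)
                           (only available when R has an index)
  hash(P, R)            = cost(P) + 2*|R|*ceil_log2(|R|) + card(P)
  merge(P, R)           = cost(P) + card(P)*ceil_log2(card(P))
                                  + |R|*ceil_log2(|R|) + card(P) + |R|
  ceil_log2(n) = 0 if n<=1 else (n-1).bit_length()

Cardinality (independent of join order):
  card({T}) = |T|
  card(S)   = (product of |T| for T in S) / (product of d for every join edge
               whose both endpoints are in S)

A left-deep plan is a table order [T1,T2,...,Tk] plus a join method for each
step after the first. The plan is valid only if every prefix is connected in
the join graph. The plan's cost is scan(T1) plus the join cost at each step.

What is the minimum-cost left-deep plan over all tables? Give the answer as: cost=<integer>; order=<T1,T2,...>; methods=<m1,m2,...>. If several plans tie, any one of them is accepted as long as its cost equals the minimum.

Selinger DP (subsets sized 1..n):
  {E}: scan cost=60, card=60
  {A}: scan cost=400, card=400
  {B}: scan cost=150, card=150
  {D}: scan cost=50, card=50
  {C}: scan cost=300, card=300
  {AE}: card=6000; try (E,hash)→1520, (A,merge)→4480, (E,merge)→4820, (A,hash)→7320, (A,nl)→24060, (E,nl)→24400; best=1520 via (E,hash)
  {BE}: card=450; try (B,nl_idx)→990, (E,hash)→1020, (B,merge)→1830, (E,merge)→1920, (B,hash)→2520, (B,nl)→9060 …(+1); best=990 via (B,nl_idx)
  {DE}: card=150; try (D,nl_idx)→570, (D,hash)→720, (E,hash)→820, (E,merge)→820, (D,merge)→830, (E,nl)→3050 …(+1); best=570 via (D,nl_idx)
  {CE}: card=300; try (E,hash)→1320, (C,merge)→3480, (E,merge)→3720, (C,hash)→5520, (C,nl)→18060, (E,nl)→18300; best=1320 via (E,hash)
  {ABE}: card=45000; try (A,hash)→8640, (A,merge)→9490, (B,hash)→9920, (B,merge)→86870, (B,nl_idx)→94520, (A,nl)→180990 …(+1); best=8640 via (A,hash)
  {ADE}: card=15000; try (A,merge)→5920, (A,hash)→7920, (D,hash)→8120, (D,nl_idx)→52520, (A,nl)→60570, (D,merge)→85870 …(+1); best=5920 via (A,merge)
  {ACE}: card=30000; try (A,merge)→8320, (A,hash)→8820, (C,hash)→12920, (C,merge)→88520, (A,nl)→121320, (C,nl)→1801520; best=8320 via (A,merge)
  {BDE}: card=1125; try (D,hash)→2040, (B,nl_idx)→2895, (B,hash)→3120, (B,merge)→3270, (D,nl_idx)→4815, (D,merge)→5840 …(+2); best=2040 via (D,hash)
  {BCE}: card=2250; try (B,hash)→4020, (B,merge)→5670, (B,nl_idx)→5970, (C,hash)→6840, (C,merge)→8490, (B,nl)→46320 …(+1); best=4020 via (B,hash)
  {CDE}: card=750; try (D,hash)→2220, (D,nl_idx)→3870, (D,merge)→4670, (C,merge)→4920, (C,hash)→6120, (D,nl)→16320 …(+1); best=2220 via (D,hash)
  {ABDE}: card=112500; try (A,hash)→10365, (A,merge)→19540, (B,hash)→23320, (D,hash)→54240, (B,merge)→232270, (B,nl_idx)→238420 …(+5); best=10365 via (A,hash)
  {ABCE}: card=225000; try (A,hash)→13470, (A,merge)→37270, (B,hash)→40720, (C,hash)→59040, (B,nl_idx)→473320, (B,merge)→489670 …(+4); best=13470 via (A,hash)
  {ACDE}: card=75000; try (A,hash)→10170, (A,merge)→14470, (C,hash)→26320, (D,hash)→38920, (C,merge)→233920, (D,nl_idx)→263320 …(+4); best=10170 via (A,hash)
  {BCDE}: card=5625; try (B,hash)→5370, (D,hash)→6870, (C,hash)→8565, (B,merge)→11820, (B,nl_idx)→13845, (C,merge)→18540 …(+5); best=5370 via (B,hash)
  {ABCDE}: card=562500; try (A,hash)→18195, (B,hash)→87570, (A,merge)→88120, (C,hash)→128265, (D,hash)→239070, (B,nl_idx)→1172670 …(+8); best=18195 via (A,hash)

cost=18195; order=C,E,D,B,A; methods=hash,hash,hash,hash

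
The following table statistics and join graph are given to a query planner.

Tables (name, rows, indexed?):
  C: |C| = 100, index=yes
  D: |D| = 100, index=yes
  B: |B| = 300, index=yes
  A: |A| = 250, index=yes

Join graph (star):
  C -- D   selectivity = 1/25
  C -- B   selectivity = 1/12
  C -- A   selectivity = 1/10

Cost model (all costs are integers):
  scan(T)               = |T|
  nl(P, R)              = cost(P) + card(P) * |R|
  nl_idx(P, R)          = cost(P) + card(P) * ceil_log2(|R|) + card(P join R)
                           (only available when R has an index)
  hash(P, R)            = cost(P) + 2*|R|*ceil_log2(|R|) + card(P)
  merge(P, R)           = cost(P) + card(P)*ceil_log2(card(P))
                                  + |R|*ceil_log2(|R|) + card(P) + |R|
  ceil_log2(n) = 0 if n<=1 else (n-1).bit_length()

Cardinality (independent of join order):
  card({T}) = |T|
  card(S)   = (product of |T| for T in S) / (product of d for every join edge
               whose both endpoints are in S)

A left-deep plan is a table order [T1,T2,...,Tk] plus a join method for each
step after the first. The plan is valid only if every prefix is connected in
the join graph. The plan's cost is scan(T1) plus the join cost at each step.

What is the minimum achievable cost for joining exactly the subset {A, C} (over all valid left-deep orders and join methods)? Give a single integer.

Selinger DP over subsets of {A,C}:
  {C}: scan cost=100, card=100
  {A}: scan cost=250, card=250
  {AC}: card=2500; try (C,hash)→1900, (A,merge)→3150, (C,merge)→3300, (A,nl_idx)→3400, (A,hash)→4200, (C,nl_idx)→4500 …(+2); best=1900 via (C,hash)

1900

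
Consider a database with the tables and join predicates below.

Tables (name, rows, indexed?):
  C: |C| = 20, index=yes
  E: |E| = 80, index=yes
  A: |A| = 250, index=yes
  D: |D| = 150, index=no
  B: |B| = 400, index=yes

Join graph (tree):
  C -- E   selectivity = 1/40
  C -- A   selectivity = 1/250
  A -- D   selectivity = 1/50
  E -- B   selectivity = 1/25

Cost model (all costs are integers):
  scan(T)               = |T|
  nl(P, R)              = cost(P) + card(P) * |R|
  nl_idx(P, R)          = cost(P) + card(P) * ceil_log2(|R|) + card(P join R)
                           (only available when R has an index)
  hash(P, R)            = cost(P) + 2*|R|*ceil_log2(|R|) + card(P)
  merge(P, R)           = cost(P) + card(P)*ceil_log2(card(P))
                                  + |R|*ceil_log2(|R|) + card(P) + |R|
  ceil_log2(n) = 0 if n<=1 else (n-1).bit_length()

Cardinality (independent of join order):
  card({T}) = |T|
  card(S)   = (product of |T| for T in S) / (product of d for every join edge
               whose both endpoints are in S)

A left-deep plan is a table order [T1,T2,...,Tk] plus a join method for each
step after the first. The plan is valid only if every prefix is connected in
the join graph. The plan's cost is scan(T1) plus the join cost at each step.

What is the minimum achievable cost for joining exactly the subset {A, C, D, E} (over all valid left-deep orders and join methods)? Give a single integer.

2010

Selinger DP over subsets of {A,C,D,E}:
  {C}: scan cost=20, card=20
  {E}: scan cost=80, card=80
  {A}: scan cost=250, card=250
  {D}: scan cost=150, card=150
  {CE}: card=40; try (E,nl_idx)→200, (C,hash)→360, (C,nl_idx)→520, (E,merge)→780, (C,merge)→840, (E,hash)→1160 …(+2); best=200 via (E,nl_idx)
  {AC}: card=20; try (A,nl_idx)→200, (C,hash)→700, (C,nl_idx)→1520, (A,merge)→2390, (C,merge)→2620, (A,hash)→4040 …(+2); best=200 via (A,nl_idx)
  {AD}: card=750; try (A,nl_idx)→2100, (D,hash)→2900, (A,merge)→3750, (D,merge)→3850, (A,hash)→4300, (A,nl)→37650 …(+1); best=2100 via (A,nl_idx)
  {ACE}: card=40; try (E,nl_idx)→380, (A,nl_idx)→560, (E,merge)→960, (E,hash)→1340, (E,nl)→1800, (A,merge)→2730 …(+2); best=380 via (E,nl_idx)
  {ACD}: card=60; try (D,merge)→1670, (D,hash)→2620, (C,hash)→3050, (D,nl)→3200, (C,nl_idx)→5910, (C,merge)→10470 …(+1); best=1670 via (D,merge)
  {ACDE}: card=120; try (D,merge)→2010, (E,nl_idx)→2210, (E,merge)→2730, (D,hash)→2820, (E,hash)→2850, (D,nl)→6380 …(+1); best=2010 via (D,merge)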